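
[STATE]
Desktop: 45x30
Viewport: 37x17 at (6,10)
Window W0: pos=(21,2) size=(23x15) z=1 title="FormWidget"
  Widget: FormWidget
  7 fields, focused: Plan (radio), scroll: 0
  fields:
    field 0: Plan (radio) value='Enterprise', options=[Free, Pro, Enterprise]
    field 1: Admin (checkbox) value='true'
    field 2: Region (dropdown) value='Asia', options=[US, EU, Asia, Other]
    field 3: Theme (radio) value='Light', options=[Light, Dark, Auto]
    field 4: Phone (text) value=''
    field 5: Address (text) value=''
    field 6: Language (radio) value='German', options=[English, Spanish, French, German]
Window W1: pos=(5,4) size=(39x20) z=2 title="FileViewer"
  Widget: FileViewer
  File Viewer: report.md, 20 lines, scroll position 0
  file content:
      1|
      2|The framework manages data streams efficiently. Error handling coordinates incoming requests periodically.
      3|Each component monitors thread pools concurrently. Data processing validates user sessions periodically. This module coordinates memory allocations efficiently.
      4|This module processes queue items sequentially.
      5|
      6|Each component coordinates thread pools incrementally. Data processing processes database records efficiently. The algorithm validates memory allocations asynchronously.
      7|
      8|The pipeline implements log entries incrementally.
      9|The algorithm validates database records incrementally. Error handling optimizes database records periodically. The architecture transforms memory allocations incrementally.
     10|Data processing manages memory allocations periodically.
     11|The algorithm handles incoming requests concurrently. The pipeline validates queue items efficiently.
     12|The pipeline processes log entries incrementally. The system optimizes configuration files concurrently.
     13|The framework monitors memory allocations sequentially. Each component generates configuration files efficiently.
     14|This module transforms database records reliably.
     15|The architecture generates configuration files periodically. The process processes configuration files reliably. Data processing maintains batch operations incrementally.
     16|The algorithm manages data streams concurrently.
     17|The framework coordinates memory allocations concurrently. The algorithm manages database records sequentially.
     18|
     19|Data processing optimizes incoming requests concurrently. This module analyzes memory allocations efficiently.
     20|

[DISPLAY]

This module processes queue items se░
                                    ░
Each component coordinates thread po░
                                    ░
The pipeline implements log entries ░
The algorithm validates database rec░
Data processing manages memory alloc░
The algorithm handles incoming reque░
The pipeline processes log entries i░
The framework monitors memory alloca░
This module transforms database reco░
The architecture generates configura░
The algorithm manages data streams c▼
━━━━━━━━━━━━━━━━━━━━━━━━━━━━━━━━━━━━━
                                     
                                     
                                     


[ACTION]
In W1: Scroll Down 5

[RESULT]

The pipeline implements log entries ░
The algorithm validates database rec░
Data processing manages memory alloc░
The algorithm handles incoming reque░
The pipeline processes log entries i░
The framework monitors memory alloca░
This module transforms database reco░
The architecture generates configura░
The algorithm manages data streams c░
The framework coordinates memory all░
                                    ░
Data processing optimizes incoming r█
                                    ▼
━━━━━━━━━━━━━━━━━━━━━━━━━━━━━━━━━━━━━
                                     
                                     
                                     


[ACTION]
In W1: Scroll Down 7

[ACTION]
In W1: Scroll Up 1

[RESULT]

                                    ░
The pipeline implements log entries ░
The algorithm validates database rec░
Data processing manages memory alloc░
The algorithm handles incoming reque░
The pipeline processes log entries i░
The framework monitors memory alloca░
This module transforms database reco░
The architecture generates configura█
The algorithm manages data streams c░
The framework coordinates memory all░
                                    ░
Data processing optimizes incoming r▼
━━━━━━━━━━━━━━━━━━━━━━━━━━━━━━━━━━━━━
                                     
                                     
                                     


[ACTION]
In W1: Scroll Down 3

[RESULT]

The pipeline implements log entries ░
The algorithm validates database rec░
Data processing manages memory alloc░
The algorithm handles incoming reque░
The pipeline processes log entries i░
The framework monitors memory alloca░
This module transforms database reco░
The architecture generates configura░
The algorithm manages data streams c░
The framework coordinates memory all░
                                    ░
Data processing optimizes incoming r█
                                    ▼
━━━━━━━━━━━━━━━━━━━━━━━━━━━━━━━━━━━━━
                                     
                                     
                                     


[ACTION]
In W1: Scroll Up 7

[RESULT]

This module processes queue items se░
                                    ░
Each component coordinates thread po░
                                    ░
The pipeline implements log entries ░
The algorithm validates database rec░
Data processing manages memory alloc░
The algorithm handles incoming reque░
The pipeline processes log entries i░
The framework monitors memory alloca░
This module transforms database reco░
The architecture generates configura░
The algorithm manages data streams c▼
━━━━━━━━━━━━━━━━━━━━━━━━━━━━━━━━━━━━━
                                     
                                     
                                     


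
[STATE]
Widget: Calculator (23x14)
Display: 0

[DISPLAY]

                      0
┌───┬───┬───┬───┐      
│ 7 │ 8 │ 9 │ ÷ │      
├───┼───┼───┼───┤      
│ 4 │ 5 │ 6 │ × │      
├───┼───┼───┼───┤      
│ 1 │ 2 │ 3 │ - │      
├───┼───┼───┼───┤      
│ 0 │ . │ = │ + │      
├───┼───┼───┼───┤      
│ C │ MC│ MR│ M+│      
└───┴───┴───┴───┘      
                       
                       


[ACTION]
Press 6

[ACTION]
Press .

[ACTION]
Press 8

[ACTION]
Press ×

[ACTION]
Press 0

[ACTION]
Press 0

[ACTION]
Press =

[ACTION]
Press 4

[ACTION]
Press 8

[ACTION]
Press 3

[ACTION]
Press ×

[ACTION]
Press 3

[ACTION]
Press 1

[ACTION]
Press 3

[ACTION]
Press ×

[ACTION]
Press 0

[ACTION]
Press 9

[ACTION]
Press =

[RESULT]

                1360611
┌───┬───┬───┬───┐      
│ 7 │ 8 │ 9 │ ÷ │      
├───┼───┼───┼───┤      
│ 4 │ 5 │ 6 │ × │      
├───┼───┼───┼───┤      
│ 1 │ 2 │ 3 │ - │      
├───┼───┼───┼───┤      
│ 0 │ . │ = │ + │      
├───┼───┼───┼───┤      
│ C │ MC│ MR│ M+│      
└───┴───┴───┴───┘      
                       
                       


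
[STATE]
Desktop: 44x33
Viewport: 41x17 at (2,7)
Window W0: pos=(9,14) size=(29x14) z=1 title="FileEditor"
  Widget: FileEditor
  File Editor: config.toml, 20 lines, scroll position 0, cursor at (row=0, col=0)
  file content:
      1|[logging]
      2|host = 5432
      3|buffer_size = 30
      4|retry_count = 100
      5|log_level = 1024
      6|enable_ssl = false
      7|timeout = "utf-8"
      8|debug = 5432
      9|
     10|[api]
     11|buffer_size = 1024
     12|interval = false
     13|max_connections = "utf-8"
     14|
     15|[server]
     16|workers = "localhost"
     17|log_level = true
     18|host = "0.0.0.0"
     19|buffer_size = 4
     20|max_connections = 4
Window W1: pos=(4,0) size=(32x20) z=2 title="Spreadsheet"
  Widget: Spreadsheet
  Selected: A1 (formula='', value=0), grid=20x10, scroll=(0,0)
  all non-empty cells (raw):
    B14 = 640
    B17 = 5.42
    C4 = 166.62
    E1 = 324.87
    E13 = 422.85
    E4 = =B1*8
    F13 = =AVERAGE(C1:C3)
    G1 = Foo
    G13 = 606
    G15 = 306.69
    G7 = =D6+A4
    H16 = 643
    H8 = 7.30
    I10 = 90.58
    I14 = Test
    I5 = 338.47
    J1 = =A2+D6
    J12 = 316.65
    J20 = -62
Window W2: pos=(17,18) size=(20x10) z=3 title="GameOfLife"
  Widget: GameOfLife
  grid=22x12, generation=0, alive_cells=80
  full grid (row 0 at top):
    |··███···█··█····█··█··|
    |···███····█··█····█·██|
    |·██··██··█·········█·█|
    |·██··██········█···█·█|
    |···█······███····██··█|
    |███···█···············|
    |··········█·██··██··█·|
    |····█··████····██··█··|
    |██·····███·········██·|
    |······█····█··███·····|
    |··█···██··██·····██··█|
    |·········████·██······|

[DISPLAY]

  ┃  2        0       0       0  ┃       
  ┃  3        0       0       0  ┃       
  ┃  4        0       0  166.62  ┃       
  ┃  5        0       0       0  ┃       
  ┃  6        0       0       0  ┃       
  ┃  7        0       0       0  ┃       
  ┃  8        0       0       0  ┃       
  ┃  9        0       0       0  ┃━┓     
  ┃ 10        0       0       0  ┃ ┃     
  ┃ 11        0       0       0  ┃─┨     
  ┃ 12        0       0       0  ┃▲┃     
  ┃ 13        0┏━━━━━━━━━━━━━━━━━━┓┃     
  ┗━━━━━━━━━━━━┃ GameOfLife       ┃┃     
       ┃retry_c┠──────────────────┨┃     
       ┃log_lev┃Gen: 0            ┃┃     
       ┃enable_┃█··██········█···█┃┃     
       ┃timeout┃·█······███····██·┃┃     


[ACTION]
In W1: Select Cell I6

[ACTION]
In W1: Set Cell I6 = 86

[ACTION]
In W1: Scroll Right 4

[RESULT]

  ┃  2        0       0       0  ┃       
  ┃  3        0       0       0  ┃       
  ┃  4        0       0       0  ┃       
  ┃  5        0       0       0  ┃       
  ┃  6        0       0       0  ┃       
  ┃  7        0       0       0  ┃       
  ┃  8        0       0       0  ┃       
  ┃  9        0       0       0  ┃━┓     
  ┃ 10        0       0       0  ┃ ┃     
  ┃ 11        0       0       0  ┃─┨     
  ┃ 12        0       0       0  ┃▲┃     
  ┃ 13   422.85┏━━━━━━━━━━━━━━━━━━┓┃     
  ┗━━━━━━━━━━━━┃ GameOfLife       ┃┃     
       ┃retry_c┠──────────────────┨┃     
       ┃log_lev┃Gen: 0            ┃┃     
       ┃enable_┃█··██········█···█┃┃     
       ┃timeout┃·█······███····██·┃┃     


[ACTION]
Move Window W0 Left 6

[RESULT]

  ┃  2        0       0       0  ┃       
  ┃  3        0       0       0  ┃       
  ┃  4        0       0       0  ┃       
  ┃  5        0       0       0  ┃       
  ┃  6        0       0       0  ┃       
  ┃  7        0       0       0  ┃       
  ┃  8        0       0       0  ┃       
 ┏┃  9        0       0       0  ┃       
 ┃┃ 10        0       0       0  ┃       
 ┠┃ 11        0       0       0  ┃       
 ┃┃ 12        0       0       0  ┃       
 ┃┃ 13   422.85┏━━━━━━━━━━━━━━━━━━┓      
 ┃┗━━━━━━━━━━━━┃ GameOfLife       ┃      
 ┃retry_count =┠──────────────────┨      
 ┃log_level = 1┃Gen: 0            ┃      
 ┃enable_ssl = ┃█··██········█···█┃      
 ┃timeout = "ut┃·█······███····██·┃      


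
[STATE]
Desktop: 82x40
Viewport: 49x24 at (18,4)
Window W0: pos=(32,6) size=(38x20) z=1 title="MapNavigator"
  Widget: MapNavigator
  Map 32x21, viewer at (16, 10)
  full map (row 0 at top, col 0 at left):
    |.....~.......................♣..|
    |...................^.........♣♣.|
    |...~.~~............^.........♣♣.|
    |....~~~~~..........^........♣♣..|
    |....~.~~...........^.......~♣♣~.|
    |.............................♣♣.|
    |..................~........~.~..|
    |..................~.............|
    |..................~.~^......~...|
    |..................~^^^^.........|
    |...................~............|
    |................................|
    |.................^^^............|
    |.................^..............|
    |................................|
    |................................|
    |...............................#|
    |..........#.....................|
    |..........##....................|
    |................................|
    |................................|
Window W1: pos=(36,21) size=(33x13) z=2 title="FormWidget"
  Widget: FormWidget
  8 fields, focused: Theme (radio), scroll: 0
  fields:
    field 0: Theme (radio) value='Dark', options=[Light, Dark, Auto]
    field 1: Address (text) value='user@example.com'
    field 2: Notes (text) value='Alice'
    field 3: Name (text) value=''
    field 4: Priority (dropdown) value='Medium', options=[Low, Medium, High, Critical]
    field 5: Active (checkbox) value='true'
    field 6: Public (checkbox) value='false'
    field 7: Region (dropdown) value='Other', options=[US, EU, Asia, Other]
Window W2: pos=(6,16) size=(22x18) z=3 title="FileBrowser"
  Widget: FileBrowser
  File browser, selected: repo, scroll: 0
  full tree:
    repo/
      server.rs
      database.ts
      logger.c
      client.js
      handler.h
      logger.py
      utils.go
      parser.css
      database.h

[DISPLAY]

                                                 
                                                 
              ┏━━━━━━━━━━━━━━━━━━━━━━━━━━━━━━━━━━
              ┃ MapNavigator                     
              ┠──────────────────────────────────
              ┃  ...~.~~............^.........♣♣.
              ┃  ....~~~~~..........^........♣♣..
              ┃  ....~.~~...........^.......~♣♣~.
              ┃  .............................♣♣.
              ┃  ..................~........~.~..
              ┃  ..................~.............
              ┃  ..................~.~^......~...
━━━━━━━━━┓    ┃  ..................~^^^^.........
r        ┃    ┃  ................@..~............
─────────┨    ┃  ................................
         ┃    ┃  .................^^^............
rs       ┃    ┃  .................^..............
e.ts     ┃    ┃  .┏━━━━━━━━━━━━━━━━━━━━━━━━━━━━━━
c        ┃    ┃  .┃ FormWidget                   
js       ┃    ┃  .┠──────────────────────────────
.h       ┃    ┃  .┃> Theme:      ( ) Light  (●) D
py       ┃    ┗━━━┃  Address:    [user@example.co
o        ┃        ┃  Notes:      [Alice          
css      ┃        ┃  Name:       [               


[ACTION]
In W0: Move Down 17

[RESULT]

                                                 
                                                 
              ┏━━━━━━━━━━━━━━━━━━━━━━━━━━━━━━━━━━
              ┃ MapNavigator                     
              ┠──────────────────────────────────
              ┃  .................^^^............
              ┃  .................^..............
              ┃  ................................
              ┃  ................................
              ┃  ...............................#
              ┃  ..........#.....................
              ┃  ..........##....................
━━━━━━━━━┓    ┃  ................................
r        ┃    ┃  ................@...............
─────────┨    ┃                                  
         ┃    ┃                                  
rs       ┃    ┃                                  
e.ts     ┃    ┃   ┏━━━━━━━━━━━━━━━━━━━━━━━━━━━━━━
c        ┃    ┃   ┃ FormWidget                   
js       ┃    ┃   ┠──────────────────────────────
.h       ┃    ┃   ┃> Theme:      ( ) Light  (●) D
py       ┃    ┗━━━┃  Address:    [user@example.co
o        ┃        ┃  Notes:      [Alice          
css      ┃        ┃  Name:       [               


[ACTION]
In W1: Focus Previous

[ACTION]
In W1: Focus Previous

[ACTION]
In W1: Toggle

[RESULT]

                                                 
                                                 
              ┏━━━━━━━━━━━━━━━━━━━━━━━━━━━━━━━━━━
              ┃ MapNavigator                     
              ┠──────────────────────────────────
              ┃  .................^^^............
              ┃  .................^..............
              ┃  ................................
              ┃  ................................
              ┃  ...............................#
              ┃  ..........#.....................
              ┃  ..........##....................
━━━━━━━━━┓    ┃  ................................
r        ┃    ┃  ................@...............
─────────┨    ┃                                  
         ┃    ┃                                  
rs       ┃    ┃                                  
e.ts     ┃    ┃   ┏━━━━━━━━━━━━━━━━━━━━━━━━━━━━━━
c        ┃    ┃   ┃ FormWidget                   
js       ┃    ┃   ┠──────────────────────────────
.h       ┃    ┃   ┃  Theme:      ( ) Light  (●) D
py       ┃    ┗━━━┃  Address:    [user@example.co
o        ┃        ┃  Notes:      [Alice          
css      ┃        ┃  Name:       [               


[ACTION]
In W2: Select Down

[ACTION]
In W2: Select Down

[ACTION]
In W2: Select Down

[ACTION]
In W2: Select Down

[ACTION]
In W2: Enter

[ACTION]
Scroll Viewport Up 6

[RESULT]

                                                 
                                                 
                                                 
                                                 
                                                 
                                                 
              ┏━━━━━━━━━━━━━━━━━━━━━━━━━━━━━━━━━━
              ┃ MapNavigator                     
              ┠──────────────────────────────────
              ┃  .................^^^............
              ┃  .................^..............
              ┃  ................................
              ┃  ................................
              ┃  ...............................#
              ┃  ..........#.....................
              ┃  ..........##....................
━━━━━━━━━┓    ┃  ................................
r        ┃    ┃  ................@...............
─────────┨    ┃                                  
         ┃    ┃                                  
rs       ┃    ┃                                  
e.ts     ┃    ┃   ┏━━━━━━━━━━━━━━━━━━━━━━━━━━━━━━
c        ┃    ┃   ┃ FormWidget                   
js       ┃    ┃   ┠──────────────────────────────


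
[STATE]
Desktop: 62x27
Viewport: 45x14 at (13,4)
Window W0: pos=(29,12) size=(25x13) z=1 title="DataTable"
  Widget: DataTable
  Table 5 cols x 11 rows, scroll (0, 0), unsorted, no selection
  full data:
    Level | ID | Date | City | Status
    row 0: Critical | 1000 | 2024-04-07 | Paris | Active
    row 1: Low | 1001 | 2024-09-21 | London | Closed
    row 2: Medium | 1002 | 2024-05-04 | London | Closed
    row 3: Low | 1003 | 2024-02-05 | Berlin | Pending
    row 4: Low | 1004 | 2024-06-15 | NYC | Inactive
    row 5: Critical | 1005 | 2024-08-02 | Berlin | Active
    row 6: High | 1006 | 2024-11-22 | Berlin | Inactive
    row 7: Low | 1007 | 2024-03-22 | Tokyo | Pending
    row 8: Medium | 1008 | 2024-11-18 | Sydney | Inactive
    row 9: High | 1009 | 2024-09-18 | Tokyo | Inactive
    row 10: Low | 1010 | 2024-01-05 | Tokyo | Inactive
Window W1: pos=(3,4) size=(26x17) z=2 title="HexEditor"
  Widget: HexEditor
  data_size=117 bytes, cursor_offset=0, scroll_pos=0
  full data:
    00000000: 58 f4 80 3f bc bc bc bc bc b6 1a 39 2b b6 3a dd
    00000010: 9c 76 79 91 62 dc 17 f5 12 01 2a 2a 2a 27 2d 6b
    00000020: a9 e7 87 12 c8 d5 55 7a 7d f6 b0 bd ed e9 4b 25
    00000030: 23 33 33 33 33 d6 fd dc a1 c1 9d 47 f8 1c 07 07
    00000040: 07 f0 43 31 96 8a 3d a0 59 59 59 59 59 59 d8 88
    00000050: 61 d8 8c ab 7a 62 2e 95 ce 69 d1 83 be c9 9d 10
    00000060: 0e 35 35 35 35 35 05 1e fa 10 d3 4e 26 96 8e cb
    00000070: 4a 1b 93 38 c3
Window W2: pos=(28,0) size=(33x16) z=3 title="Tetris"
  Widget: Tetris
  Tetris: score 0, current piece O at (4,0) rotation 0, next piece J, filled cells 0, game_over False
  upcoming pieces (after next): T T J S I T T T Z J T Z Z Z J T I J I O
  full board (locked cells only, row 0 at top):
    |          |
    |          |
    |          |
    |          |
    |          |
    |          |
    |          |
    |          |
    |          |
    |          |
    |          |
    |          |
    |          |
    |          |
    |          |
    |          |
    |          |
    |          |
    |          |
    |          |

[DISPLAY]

━━━━━━━━━━━━━━━┃          │█                 
r              ┃          │███               
───────────────┃          │                  
 58 f4 80 3f bc┃          │                  
 9c 76 79 91 62┃          │                  
 a9 e7 87 12 c8┃          │Score:            
 23 33 33 33 33┃          │0                 
 07 f0 43 31 96┃          │                  
 61 d8 8c ab 7a┃          │                  
 0e 35 35 35 35┃          │                  
 4a 1b 93 38 c3┃          │                  
               ┗━━━━━━━━━━━━━━━━━━━━━━━━━━━━━
               ┃┃────────┼────┼─────────┃    
               ┃┃Critical│1000│2024-04-0┃    


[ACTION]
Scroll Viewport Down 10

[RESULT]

 0e 35 35 35 35┃          │                  
 4a 1b 93 38 c3┃          │                  
               ┗━━━━━━━━━━━━━━━━━━━━━━━━━━━━━
               ┃┃────────┼────┼─────────┃    
               ┃┃Critical│1000│2024-04-0┃    
               ┃┃Low     │1001│2024-09-2┃    
               ┃┃Medium  │1002│2024-05-0┃    
━━━━━━━━━━━━━━━┛┃Low     │1003│2024-02-0┃    
                ┃Low     │1004│2024-06-1┃    
                ┃Critical│1005│2024-08-0┃    
                ┃High    │1006│2024-11-2┃    
                ┗━━━━━━━━━━━━━━━━━━━━━━━┛    
                                             
                                             


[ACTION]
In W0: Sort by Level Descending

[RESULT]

 0e 35 35 35 35┃          │                  
 4a 1b 93 38 c3┃          │                  
               ┗━━━━━━━━━━━━━━━━━━━━━━━━━━━━━
               ┃┃────────┼────┼─────────┃    
               ┃┃Medium  │1002│2024-05-0┃    
               ┃┃Medium  │1008│2024-11-1┃    
               ┃┃Low     │1001│2024-09-2┃    
━━━━━━━━━━━━━━━┛┃Low     │1003│2024-02-0┃    
                ┃Low     │1004│2024-06-1┃    
                ┃Low     │1007│2024-03-2┃    
                ┃Low     │1010│2024-01-0┃    
                ┗━━━━━━━━━━━━━━━━━━━━━━━┛    
                                             
                                             


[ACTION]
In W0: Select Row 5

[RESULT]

 0e 35 35 35 35┃          │                  
 4a 1b 93 38 c3┃          │                  
               ┗━━━━━━━━━━━━━━━━━━━━━━━━━━━━━
               ┃┃────────┼────┼─────────┃    
               ┃┃Medium  │1002│2024-05-0┃    
               ┃┃Medium  │1008│2024-11-1┃    
               ┃┃Low     │1001│2024-09-2┃    
━━━━━━━━━━━━━━━┛┃Low     │1003│2024-02-0┃    
                ┃Low     │1004│2024-06-1┃    
                ┃>ow     │1007│2024-03-2┃    
                ┃Low     │1010│2024-01-0┃    
                ┗━━━━━━━━━━━━━━━━━━━━━━━┛    
                                             
                                             


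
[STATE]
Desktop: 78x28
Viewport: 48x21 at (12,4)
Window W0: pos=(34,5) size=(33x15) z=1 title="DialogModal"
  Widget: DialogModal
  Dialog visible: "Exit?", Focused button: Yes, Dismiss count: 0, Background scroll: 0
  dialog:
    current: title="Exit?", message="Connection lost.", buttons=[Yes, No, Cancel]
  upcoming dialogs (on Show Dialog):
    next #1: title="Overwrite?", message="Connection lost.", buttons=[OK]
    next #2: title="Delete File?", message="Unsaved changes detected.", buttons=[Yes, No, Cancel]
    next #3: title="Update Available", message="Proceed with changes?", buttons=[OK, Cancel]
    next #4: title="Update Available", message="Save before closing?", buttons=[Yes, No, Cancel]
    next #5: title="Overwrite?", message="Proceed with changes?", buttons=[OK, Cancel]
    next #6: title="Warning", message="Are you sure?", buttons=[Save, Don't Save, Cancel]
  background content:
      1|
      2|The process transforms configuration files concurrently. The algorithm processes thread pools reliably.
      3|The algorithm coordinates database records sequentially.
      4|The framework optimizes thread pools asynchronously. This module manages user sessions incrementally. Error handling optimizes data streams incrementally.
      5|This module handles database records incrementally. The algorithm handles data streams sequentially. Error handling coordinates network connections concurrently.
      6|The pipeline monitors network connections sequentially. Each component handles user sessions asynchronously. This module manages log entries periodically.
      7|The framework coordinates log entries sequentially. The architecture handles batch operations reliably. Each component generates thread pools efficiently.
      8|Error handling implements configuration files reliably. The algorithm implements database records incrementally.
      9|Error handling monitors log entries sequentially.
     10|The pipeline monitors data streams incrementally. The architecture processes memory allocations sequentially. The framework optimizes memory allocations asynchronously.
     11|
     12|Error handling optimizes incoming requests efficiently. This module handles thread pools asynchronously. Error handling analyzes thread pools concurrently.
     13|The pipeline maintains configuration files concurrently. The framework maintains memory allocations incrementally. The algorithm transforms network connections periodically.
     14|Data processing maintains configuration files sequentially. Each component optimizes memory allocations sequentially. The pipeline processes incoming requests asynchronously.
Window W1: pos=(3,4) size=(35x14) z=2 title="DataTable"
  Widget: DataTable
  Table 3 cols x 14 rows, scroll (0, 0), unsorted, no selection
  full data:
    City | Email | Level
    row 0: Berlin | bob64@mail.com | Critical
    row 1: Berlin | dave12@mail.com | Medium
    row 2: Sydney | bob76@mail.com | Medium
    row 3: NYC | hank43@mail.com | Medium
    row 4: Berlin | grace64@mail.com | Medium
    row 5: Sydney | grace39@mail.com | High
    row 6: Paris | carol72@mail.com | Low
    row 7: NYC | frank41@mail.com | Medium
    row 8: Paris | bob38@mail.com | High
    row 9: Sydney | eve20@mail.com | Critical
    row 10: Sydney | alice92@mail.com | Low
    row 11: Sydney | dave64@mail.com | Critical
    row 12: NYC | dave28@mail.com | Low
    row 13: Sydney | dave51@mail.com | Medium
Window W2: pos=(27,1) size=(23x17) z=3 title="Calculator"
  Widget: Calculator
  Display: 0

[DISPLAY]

━━━━━━━━━━━━━━━┃                    0┃          
le             ┃┌───┬───┬───┬───┐    ┃━━━━━━━━━━
───────────────┃│ 7 │ 8 │ 9 │ ÷ │    ┃          
mail           ┃├───┼───┼───┼───┤    ┃──────────
───────────────┃│ 4 │ 5 │ 6 │ × │    ┃          
ob64@mail.com  ┃├───┼───┼───┼───┤    ┃nsforms co
ave12@mail.com ┃│ 1 │ 2 │ 3 │ - │    ┃oordinates
ob76@mail.com  ┃├───┼───┼───┼───┤    ┃──────────
ank43@mail.com ┃│ 0 │ . │ = │ + │    ┃it?       
race64@mail.com┃├───┼───┼───┼───┤    ┃ion lost. 
race39@mail.com┃│ C │ MC│ MR│ M+│    ┃   Cancel 
arol72@mail.com┃└───┴───┴───┴───┘    ┃──────────
rank41@mail.com┃                     ┃monitors l
━━━━━━━━━━━━━━━┗━━━━━━━━━━━━━━━━━━━━━┛nitors dat
                      ┃                         
                      ┗━━━━━━━━━━━━━━━━━━━━━━━━━
                                                
                                                
                                                
                                                
                                                


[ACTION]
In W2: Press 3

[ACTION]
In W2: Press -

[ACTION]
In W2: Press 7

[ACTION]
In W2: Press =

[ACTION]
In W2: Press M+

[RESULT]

━━━━━━━━━━━━━━━┃                   -4┃          
le             ┃┌───┬───┬───┬───┐    ┃━━━━━━━━━━
───────────────┃│ 7 │ 8 │ 9 │ ÷ │    ┃          
mail           ┃├───┼───┼───┼───┤    ┃──────────
───────────────┃│ 4 │ 5 │ 6 │ × │    ┃          
ob64@mail.com  ┃├───┼───┼───┼───┤    ┃nsforms co
ave12@mail.com ┃│ 1 │ 2 │ 3 │ - │    ┃oordinates
ob76@mail.com  ┃├───┼───┼───┼───┤    ┃──────────
ank43@mail.com ┃│ 0 │ . │ = │ + │    ┃it?       
race64@mail.com┃├───┼───┼───┼───┤    ┃ion lost. 
race39@mail.com┃│ C │ MC│ MR│ M+│    ┃   Cancel 
arol72@mail.com┃└───┴───┴───┴───┘    ┃──────────
rank41@mail.com┃                     ┃monitors l
━━━━━━━━━━━━━━━┗━━━━━━━━━━━━━━━━━━━━━┛nitors dat
                      ┃                         
                      ┗━━━━━━━━━━━━━━━━━━━━━━━━━
                                                
                                                
                                                
                                                
                                                


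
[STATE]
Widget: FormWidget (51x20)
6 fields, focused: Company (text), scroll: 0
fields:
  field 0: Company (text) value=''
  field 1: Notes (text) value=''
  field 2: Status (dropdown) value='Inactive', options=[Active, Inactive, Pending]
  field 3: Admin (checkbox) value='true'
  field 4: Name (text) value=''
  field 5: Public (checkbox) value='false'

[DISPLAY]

> Company:    [                                   ]
  Notes:      [                                   ]
  Status:     [Inactive                          ▼]
  Admin:      [x]                                  
  Name:       [                                   ]
  Public:     [ ]                                  
                                                   
                                                   
                                                   
                                                   
                                                   
                                                   
                                                   
                                                   
                                                   
                                                   
                                                   
                                                   
                                                   
                                                   


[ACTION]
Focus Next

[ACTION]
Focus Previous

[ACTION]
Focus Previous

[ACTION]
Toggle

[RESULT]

  Company:    [                                   ]
  Notes:      [                                   ]
  Status:     [Inactive                          ▼]
  Admin:      [x]                                  
  Name:       [                                   ]
> Public:     [x]                                  
                                                   
                                                   
                                                   
                                                   
                                                   
                                                   
                                                   
                                                   
                                                   
                                                   
                                                   
                                                   
                                                   
                                                   


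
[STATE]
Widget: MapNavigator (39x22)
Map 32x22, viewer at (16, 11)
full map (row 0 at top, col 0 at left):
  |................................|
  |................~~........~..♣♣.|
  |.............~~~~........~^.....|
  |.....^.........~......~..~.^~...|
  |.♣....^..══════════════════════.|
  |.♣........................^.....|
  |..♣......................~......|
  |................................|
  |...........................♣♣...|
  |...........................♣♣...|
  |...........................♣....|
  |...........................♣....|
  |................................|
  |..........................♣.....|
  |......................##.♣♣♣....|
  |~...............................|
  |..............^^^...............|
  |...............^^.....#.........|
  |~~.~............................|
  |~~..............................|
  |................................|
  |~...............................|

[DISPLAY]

   ................................    
   ................~~........~..♣♣.    
   .............~~~~........~^.....    
   .....^.........~......~..~.^~...    
   .♣....^..══════════════════════.    
   .♣........................^.....    
   ..♣......................~......    
   ................................    
   ...........................♣♣...    
   ...........................♣♣...    
   ...........................♣....    
   ................@..........♣....    
   ................................    
   ..........................♣.....    
   ......................##.♣♣♣....    
   ~...............................    
   ..............^^^...............    
   ...............^^.....#.........    
   ~~.~............................    
   ~~..............................    
   ................................    
   ~...............................    


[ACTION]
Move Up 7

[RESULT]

                                       
                                       
                                       
                                       
                                       
                                       
                                       
   ................................    
   ................~~........~..♣♣.    
   .............~~~~........~^.....    
   .....^.........~......~..~.^~...    
   .♣....^..═══════@══════════════.    
   .♣........................^.....    
   ..♣......................~......    
   ................................    
   ...........................♣♣...    
   ...........................♣♣...    
   ...........................♣....    
   ...........................♣....    
   ................................    
   ..........................♣.....    
   ......................##.♣♣♣....    


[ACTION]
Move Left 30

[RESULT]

                                       
                                       
                                       
                                       
                                       
                                       
                                       
                   ....................
                   ................~~..
                   .............~~~~...
                   .....^.........~....
                   @♣....^..═══════════
                   .♣..................
                   ..♣.................
                   ....................
                   ....................
                   ....................
                   ....................
                   ....................
                   ....................
                   ....................
                   ....................


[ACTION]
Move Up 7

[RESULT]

                                       
                                       
                                       
                                       
                                       
                                       
                                       
                                       
                                       
                                       
                                       
                   @...................
                   ................~~..
                   .............~~~~...
                   .....^.........~....
                   .♣....^..═══════════
                   .♣..................
                   ..♣.................
                   ....................
                   ....................
                   ....................
                   ....................


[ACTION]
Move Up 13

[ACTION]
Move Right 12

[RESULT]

                                       
                                       
                                       
                                       
                                       
                                       
                                       
                                       
                                       
                                       
                                       
       ............@...................
       ................~~........~..♣♣.
       .............~~~~........~^.....
       .....^.........~......~..~.^~...
       .♣....^..══════════════════════.
       .♣........................^.....
       ..♣......................~......
       ................................
       ...........................♣♣...
       ...........................♣♣...
       ...........................♣....
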